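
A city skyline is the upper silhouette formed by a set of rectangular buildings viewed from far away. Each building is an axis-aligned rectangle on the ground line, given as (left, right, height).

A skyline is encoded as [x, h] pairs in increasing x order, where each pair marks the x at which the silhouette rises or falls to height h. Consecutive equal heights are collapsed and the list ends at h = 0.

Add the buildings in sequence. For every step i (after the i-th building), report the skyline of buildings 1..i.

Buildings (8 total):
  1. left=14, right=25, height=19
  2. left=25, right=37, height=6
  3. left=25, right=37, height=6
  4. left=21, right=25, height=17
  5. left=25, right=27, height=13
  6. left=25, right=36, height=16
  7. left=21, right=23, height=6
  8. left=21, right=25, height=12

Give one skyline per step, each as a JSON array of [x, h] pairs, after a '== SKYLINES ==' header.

== SKYLINES ==
[[14,19],[25,0]]
[[14,19],[25,6],[37,0]]
[[14,19],[25,6],[37,0]]
[[14,19],[25,6],[37,0]]
[[14,19],[25,13],[27,6],[37,0]]
[[14,19],[25,16],[36,6],[37,0]]
[[14,19],[25,16],[36,6],[37,0]]
[[14,19],[25,16],[36,6],[37,0]]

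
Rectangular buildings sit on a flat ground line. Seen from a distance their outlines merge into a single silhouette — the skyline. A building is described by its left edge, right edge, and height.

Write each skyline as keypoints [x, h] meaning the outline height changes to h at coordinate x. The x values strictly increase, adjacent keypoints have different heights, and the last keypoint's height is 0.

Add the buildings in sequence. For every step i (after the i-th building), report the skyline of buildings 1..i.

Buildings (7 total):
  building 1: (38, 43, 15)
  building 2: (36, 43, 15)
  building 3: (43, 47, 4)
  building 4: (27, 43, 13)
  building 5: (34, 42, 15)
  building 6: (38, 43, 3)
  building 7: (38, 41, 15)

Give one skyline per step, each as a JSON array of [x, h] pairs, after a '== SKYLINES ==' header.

== SKYLINES ==
[[38,15],[43,0]]
[[36,15],[43,0]]
[[36,15],[43,4],[47,0]]
[[27,13],[36,15],[43,4],[47,0]]
[[27,13],[34,15],[43,4],[47,0]]
[[27,13],[34,15],[43,4],[47,0]]
[[27,13],[34,15],[43,4],[47,0]]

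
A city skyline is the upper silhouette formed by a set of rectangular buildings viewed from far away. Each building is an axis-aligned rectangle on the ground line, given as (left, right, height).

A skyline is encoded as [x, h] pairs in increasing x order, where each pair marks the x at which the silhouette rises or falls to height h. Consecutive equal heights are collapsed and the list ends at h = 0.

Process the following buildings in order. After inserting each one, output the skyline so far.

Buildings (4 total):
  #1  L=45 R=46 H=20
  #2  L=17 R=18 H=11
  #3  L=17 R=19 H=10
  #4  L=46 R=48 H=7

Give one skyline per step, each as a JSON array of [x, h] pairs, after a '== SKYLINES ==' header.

== SKYLINES ==
[[45,20],[46,0]]
[[17,11],[18,0],[45,20],[46,0]]
[[17,11],[18,10],[19,0],[45,20],[46,0]]
[[17,11],[18,10],[19,0],[45,20],[46,7],[48,0]]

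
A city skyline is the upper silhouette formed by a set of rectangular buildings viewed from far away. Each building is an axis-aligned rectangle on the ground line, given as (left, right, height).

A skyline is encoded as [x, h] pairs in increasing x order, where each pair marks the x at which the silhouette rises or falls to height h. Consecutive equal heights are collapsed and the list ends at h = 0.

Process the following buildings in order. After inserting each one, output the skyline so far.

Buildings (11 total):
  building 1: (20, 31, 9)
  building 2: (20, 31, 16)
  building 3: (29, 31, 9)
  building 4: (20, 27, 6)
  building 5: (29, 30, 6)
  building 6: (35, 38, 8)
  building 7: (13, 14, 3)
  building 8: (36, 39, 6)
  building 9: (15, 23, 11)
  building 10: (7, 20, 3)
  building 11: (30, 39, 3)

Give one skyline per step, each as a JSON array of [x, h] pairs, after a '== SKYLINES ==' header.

== SKYLINES ==
[[20,9],[31,0]]
[[20,16],[31,0]]
[[20,16],[31,0]]
[[20,16],[31,0]]
[[20,16],[31,0]]
[[20,16],[31,0],[35,8],[38,0]]
[[13,3],[14,0],[20,16],[31,0],[35,8],[38,0]]
[[13,3],[14,0],[20,16],[31,0],[35,8],[38,6],[39,0]]
[[13,3],[14,0],[15,11],[20,16],[31,0],[35,8],[38,6],[39,0]]
[[7,3],[15,11],[20,16],[31,0],[35,8],[38,6],[39,0]]
[[7,3],[15,11],[20,16],[31,3],[35,8],[38,6],[39,0]]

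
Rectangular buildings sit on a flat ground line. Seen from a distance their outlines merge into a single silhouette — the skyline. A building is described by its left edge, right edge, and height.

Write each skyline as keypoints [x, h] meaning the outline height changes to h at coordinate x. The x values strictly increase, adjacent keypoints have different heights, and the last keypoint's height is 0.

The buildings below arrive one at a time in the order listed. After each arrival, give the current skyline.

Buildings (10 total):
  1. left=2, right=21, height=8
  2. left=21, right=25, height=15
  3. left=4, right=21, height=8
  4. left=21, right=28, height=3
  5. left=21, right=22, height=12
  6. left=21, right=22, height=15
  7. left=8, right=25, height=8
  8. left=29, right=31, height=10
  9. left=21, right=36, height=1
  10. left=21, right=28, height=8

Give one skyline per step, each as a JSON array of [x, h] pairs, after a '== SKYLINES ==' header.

== SKYLINES ==
[[2,8],[21,0]]
[[2,8],[21,15],[25,0]]
[[2,8],[21,15],[25,0]]
[[2,8],[21,15],[25,3],[28,0]]
[[2,8],[21,15],[25,3],[28,0]]
[[2,8],[21,15],[25,3],[28,0]]
[[2,8],[21,15],[25,3],[28,0]]
[[2,8],[21,15],[25,3],[28,0],[29,10],[31,0]]
[[2,8],[21,15],[25,3],[28,1],[29,10],[31,1],[36,0]]
[[2,8],[21,15],[25,8],[28,1],[29,10],[31,1],[36,0]]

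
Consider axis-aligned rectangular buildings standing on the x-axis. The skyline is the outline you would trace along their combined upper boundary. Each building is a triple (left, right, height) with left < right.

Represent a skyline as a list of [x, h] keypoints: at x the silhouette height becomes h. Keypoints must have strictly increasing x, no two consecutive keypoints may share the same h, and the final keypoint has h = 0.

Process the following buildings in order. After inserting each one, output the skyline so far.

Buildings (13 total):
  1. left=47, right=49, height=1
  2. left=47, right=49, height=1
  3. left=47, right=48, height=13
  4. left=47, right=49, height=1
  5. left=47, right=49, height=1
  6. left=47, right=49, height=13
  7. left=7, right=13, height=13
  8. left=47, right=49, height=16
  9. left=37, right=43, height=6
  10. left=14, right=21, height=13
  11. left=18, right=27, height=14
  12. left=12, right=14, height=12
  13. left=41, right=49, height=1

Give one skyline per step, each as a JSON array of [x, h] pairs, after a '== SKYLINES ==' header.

== SKYLINES ==
[[47,1],[49,0]]
[[47,1],[49,0]]
[[47,13],[48,1],[49,0]]
[[47,13],[48,1],[49,0]]
[[47,13],[48,1],[49,0]]
[[47,13],[49,0]]
[[7,13],[13,0],[47,13],[49,0]]
[[7,13],[13,0],[47,16],[49,0]]
[[7,13],[13,0],[37,6],[43,0],[47,16],[49,0]]
[[7,13],[13,0],[14,13],[21,0],[37,6],[43,0],[47,16],[49,0]]
[[7,13],[13,0],[14,13],[18,14],[27,0],[37,6],[43,0],[47,16],[49,0]]
[[7,13],[13,12],[14,13],[18,14],[27,0],[37,6],[43,0],[47,16],[49,0]]
[[7,13],[13,12],[14,13],[18,14],[27,0],[37,6],[43,1],[47,16],[49,0]]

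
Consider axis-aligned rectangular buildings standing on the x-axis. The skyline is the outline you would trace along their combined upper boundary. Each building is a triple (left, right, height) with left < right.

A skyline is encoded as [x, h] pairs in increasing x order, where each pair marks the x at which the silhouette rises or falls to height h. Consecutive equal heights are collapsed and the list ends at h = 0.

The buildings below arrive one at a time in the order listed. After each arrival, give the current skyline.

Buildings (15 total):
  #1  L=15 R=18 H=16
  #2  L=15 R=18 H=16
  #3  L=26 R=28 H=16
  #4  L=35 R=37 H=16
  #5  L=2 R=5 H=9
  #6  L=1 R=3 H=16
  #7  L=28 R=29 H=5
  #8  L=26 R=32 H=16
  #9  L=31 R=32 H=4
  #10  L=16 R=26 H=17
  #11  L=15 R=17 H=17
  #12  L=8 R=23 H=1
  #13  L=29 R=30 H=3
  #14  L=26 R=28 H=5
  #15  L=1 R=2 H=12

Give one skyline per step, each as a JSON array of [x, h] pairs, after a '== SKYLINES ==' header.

== SKYLINES ==
[[15,16],[18,0]]
[[15,16],[18,0]]
[[15,16],[18,0],[26,16],[28,0]]
[[15,16],[18,0],[26,16],[28,0],[35,16],[37,0]]
[[2,9],[5,0],[15,16],[18,0],[26,16],[28,0],[35,16],[37,0]]
[[1,16],[3,9],[5,0],[15,16],[18,0],[26,16],[28,0],[35,16],[37,0]]
[[1,16],[3,9],[5,0],[15,16],[18,0],[26,16],[28,5],[29,0],[35,16],[37,0]]
[[1,16],[3,9],[5,0],[15,16],[18,0],[26,16],[32,0],[35,16],[37,0]]
[[1,16],[3,9],[5,0],[15,16],[18,0],[26,16],[32,0],[35,16],[37,0]]
[[1,16],[3,9],[5,0],[15,16],[16,17],[26,16],[32,0],[35,16],[37,0]]
[[1,16],[3,9],[5,0],[15,17],[26,16],[32,0],[35,16],[37,0]]
[[1,16],[3,9],[5,0],[8,1],[15,17],[26,16],[32,0],[35,16],[37,0]]
[[1,16],[3,9],[5,0],[8,1],[15,17],[26,16],[32,0],[35,16],[37,0]]
[[1,16],[3,9],[5,0],[8,1],[15,17],[26,16],[32,0],[35,16],[37,0]]
[[1,16],[3,9],[5,0],[8,1],[15,17],[26,16],[32,0],[35,16],[37,0]]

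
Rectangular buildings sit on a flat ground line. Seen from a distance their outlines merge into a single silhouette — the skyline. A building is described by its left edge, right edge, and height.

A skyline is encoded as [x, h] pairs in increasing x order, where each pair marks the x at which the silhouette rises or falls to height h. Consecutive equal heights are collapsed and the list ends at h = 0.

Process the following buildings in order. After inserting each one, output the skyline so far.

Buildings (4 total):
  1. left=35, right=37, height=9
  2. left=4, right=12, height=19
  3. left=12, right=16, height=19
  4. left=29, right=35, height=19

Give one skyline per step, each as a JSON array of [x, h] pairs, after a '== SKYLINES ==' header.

== SKYLINES ==
[[35,9],[37,0]]
[[4,19],[12,0],[35,9],[37,0]]
[[4,19],[16,0],[35,9],[37,0]]
[[4,19],[16,0],[29,19],[35,9],[37,0]]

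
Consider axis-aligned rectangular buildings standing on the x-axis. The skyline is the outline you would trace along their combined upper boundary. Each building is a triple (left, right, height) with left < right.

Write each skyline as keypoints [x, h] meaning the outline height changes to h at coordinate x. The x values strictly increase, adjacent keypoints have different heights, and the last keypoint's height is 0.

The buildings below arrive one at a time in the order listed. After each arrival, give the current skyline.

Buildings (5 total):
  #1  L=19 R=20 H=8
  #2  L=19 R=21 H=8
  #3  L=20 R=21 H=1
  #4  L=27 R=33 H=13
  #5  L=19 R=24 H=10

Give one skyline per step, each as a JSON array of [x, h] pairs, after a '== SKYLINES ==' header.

== SKYLINES ==
[[19,8],[20,0]]
[[19,8],[21,0]]
[[19,8],[21,0]]
[[19,8],[21,0],[27,13],[33,0]]
[[19,10],[24,0],[27,13],[33,0]]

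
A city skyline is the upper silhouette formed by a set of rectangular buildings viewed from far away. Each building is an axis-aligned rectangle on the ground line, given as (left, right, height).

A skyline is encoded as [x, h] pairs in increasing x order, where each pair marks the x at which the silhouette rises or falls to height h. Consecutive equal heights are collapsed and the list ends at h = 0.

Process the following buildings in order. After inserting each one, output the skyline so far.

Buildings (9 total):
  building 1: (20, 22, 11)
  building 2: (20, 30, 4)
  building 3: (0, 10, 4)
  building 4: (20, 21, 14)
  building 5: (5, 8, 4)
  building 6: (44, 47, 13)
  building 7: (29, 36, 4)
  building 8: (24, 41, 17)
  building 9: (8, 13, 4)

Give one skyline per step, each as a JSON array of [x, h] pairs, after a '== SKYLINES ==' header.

== SKYLINES ==
[[20,11],[22,0]]
[[20,11],[22,4],[30,0]]
[[0,4],[10,0],[20,11],[22,4],[30,0]]
[[0,4],[10,0],[20,14],[21,11],[22,4],[30,0]]
[[0,4],[10,0],[20,14],[21,11],[22,4],[30,0]]
[[0,4],[10,0],[20,14],[21,11],[22,4],[30,0],[44,13],[47,0]]
[[0,4],[10,0],[20,14],[21,11],[22,4],[36,0],[44,13],[47,0]]
[[0,4],[10,0],[20,14],[21,11],[22,4],[24,17],[41,0],[44,13],[47,0]]
[[0,4],[13,0],[20,14],[21,11],[22,4],[24,17],[41,0],[44,13],[47,0]]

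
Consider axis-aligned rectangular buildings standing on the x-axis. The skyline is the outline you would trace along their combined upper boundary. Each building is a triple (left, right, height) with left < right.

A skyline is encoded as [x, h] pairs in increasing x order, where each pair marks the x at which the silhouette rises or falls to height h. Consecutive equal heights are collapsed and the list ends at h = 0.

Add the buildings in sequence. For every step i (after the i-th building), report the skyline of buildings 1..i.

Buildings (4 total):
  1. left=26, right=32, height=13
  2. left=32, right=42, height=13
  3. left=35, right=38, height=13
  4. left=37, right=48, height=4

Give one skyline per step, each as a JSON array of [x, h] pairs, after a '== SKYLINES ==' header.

== SKYLINES ==
[[26,13],[32,0]]
[[26,13],[42,0]]
[[26,13],[42,0]]
[[26,13],[42,4],[48,0]]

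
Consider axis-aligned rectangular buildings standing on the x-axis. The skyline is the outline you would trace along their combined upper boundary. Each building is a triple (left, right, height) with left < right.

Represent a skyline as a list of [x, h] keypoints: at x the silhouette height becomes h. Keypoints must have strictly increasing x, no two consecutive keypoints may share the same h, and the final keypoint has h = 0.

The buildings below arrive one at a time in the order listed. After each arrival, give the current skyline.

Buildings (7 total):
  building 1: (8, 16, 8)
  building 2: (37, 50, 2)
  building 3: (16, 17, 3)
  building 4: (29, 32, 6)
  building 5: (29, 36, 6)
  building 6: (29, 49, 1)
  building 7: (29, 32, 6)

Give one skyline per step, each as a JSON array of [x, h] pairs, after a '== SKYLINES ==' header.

== SKYLINES ==
[[8,8],[16,0]]
[[8,8],[16,0],[37,2],[50,0]]
[[8,8],[16,3],[17,0],[37,2],[50,0]]
[[8,8],[16,3],[17,0],[29,6],[32,0],[37,2],[50,0]]
[[8,8],[16,3],[17,0],[29,6],[36,0],[37,2],[50,0]]
[[8,8],[16,3],[17,0],[29,6],[36,1],[37,2],[50,0]]
[[8,8],[16,3],[17,0],[29,6],[36,1],[37,2],[50,0]]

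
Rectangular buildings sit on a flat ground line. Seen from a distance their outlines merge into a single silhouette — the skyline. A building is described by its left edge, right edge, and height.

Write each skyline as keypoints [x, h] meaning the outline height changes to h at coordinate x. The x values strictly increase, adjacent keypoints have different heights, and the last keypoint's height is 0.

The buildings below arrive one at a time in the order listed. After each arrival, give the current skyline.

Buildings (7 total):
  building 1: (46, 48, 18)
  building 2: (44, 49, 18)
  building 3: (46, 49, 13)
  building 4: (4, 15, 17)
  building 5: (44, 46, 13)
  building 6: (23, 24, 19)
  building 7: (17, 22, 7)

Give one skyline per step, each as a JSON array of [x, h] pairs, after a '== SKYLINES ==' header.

== SKYLINES ==
[[46,18],[48,0]]
[[44,18],[49,0]]
[[44,18],[49,0]]
[[4,17],[15,0],[44,18],[49,0]]
[[4,17],[15,0],[44,18],[49,0]]
[[4,17],[15,0],[23,19],[24,0],[44,18],[49,0]]
[[4,17],[15,0],[17,7],[22,0],[23,19],[24,0],[44,18],[49,0]]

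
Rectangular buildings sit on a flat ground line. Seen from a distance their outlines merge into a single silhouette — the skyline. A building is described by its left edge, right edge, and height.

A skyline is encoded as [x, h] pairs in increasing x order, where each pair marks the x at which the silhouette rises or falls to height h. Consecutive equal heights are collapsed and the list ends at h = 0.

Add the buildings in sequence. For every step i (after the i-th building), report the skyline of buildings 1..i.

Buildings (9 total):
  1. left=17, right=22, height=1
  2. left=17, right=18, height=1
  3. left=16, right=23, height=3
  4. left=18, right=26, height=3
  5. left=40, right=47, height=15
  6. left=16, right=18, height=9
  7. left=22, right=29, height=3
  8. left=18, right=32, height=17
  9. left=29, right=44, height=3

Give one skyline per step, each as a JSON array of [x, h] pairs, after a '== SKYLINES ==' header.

== SKYLINES ==
[[17,1],[22,0]]
[[17,1],[22,0]]
[[16,3],[23,0]]
[[16,3],[26,0]]
[[16,3],[26,0],[40,15],[47,0]]
[[16,9],[18,3],[26,0],[40,15],[47,0]]
[[16,9],[18,3],[29,0],[40,15],[47,0]]
[[16,9],[18,17],[32,0],[40,15],[47,0]]
[[16,9],[18,17],[32,3],[40,15],[47,0]]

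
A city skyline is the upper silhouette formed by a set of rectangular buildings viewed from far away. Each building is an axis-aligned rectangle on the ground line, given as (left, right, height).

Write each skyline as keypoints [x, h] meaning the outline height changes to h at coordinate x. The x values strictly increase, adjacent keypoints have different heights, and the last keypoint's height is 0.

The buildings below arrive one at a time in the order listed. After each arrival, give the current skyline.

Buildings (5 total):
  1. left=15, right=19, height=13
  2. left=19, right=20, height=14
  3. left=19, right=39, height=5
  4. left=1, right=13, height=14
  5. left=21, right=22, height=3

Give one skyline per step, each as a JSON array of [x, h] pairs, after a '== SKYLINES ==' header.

== SKYLINES ==
[[15,13],[19,0]]
[[15,13],[19,14],[20,0]]
[[15,13],[19,14],[20,5],[39,0]]
[[1,14],[13,0],[15,13],[19,14],[20,5],[39,0]]
[[1,14],[13,0],[15,13],[19,14],[20,5],[39,0]]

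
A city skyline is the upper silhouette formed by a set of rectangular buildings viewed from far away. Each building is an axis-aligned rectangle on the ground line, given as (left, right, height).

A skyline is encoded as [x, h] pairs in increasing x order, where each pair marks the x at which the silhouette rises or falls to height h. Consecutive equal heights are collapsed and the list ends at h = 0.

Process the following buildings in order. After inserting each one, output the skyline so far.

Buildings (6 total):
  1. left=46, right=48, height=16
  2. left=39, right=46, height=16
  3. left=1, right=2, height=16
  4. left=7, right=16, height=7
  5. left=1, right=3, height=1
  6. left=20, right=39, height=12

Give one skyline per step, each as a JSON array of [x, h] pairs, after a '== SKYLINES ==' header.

== SKYLINES ==
[[46,16],[48,0]]
[[39,16],[48,0]]
[[1,16],[2,0],[39,16],[48,0]]
[[1,16],[2,0],[7,7],[16,0],[39,16],[48,0]]
[[1,16],[2,1],[3,0],[7,7],[16,0],[39,16],[48,0]]
[[1,16],[2,1],[3,0],[7,7],[16,0],[20,12],[39,16],[48,0]]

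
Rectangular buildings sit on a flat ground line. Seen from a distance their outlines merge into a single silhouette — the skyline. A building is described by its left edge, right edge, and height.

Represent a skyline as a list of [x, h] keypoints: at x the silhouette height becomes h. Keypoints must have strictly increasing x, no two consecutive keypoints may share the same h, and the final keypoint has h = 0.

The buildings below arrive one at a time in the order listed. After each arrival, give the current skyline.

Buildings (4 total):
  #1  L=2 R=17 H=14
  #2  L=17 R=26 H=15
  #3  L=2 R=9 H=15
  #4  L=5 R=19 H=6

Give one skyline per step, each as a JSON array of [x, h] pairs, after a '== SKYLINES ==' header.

== SKYLINES ==
[[2,14],[17,0]]
[[2,14],[17,15],[26,0]]
[[2,15],[9,14],[17,15],[26,0]]
[[2,15],[9,14],[17,15],[26,0]]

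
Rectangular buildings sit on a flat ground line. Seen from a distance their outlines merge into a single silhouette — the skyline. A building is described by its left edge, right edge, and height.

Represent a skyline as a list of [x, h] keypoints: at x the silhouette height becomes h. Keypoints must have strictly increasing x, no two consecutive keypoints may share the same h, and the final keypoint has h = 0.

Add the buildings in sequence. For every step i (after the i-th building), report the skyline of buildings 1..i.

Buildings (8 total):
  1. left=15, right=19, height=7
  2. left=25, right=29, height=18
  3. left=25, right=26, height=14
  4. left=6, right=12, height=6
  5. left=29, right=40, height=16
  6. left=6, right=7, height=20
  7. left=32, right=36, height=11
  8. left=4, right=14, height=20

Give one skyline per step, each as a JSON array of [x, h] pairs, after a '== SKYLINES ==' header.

== SKYLINES ==
[[15,7],[19,0]]
[[15,7],[19,0],[25,18],[29,0]]
[[15,7],[19,0],[25,18],[29,0]]
[[6,6],[12,0],[15,7],[19,0],[25,18],[29,0]]
[[6,6],[12,0],[15,7],[19,0],[25,18],[29,16],[40,0]]
[[6,20],[7,6],[12,0],[15,7],[19,0],[25,18],[29,16],[40,0]]
[[6,20],[7,6],[12,0],[15,7],[19,0],[25,18],[29,16],[40,0]]
[[4,20],[14,0],[15,7],[19,0],[25,18],[29,16],[40,0]]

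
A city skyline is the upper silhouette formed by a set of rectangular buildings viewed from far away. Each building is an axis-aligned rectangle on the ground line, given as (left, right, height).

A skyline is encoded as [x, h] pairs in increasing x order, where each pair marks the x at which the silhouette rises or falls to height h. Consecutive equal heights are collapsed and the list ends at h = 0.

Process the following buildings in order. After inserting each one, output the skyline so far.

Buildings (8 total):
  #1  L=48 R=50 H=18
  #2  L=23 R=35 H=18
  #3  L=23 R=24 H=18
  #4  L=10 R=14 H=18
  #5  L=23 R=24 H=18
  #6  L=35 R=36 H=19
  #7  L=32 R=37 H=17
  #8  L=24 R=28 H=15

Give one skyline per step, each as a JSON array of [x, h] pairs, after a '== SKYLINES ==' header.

== SKYLINES ==
[[48,18],[50,0]]
[[23,18],[35,0],[48,18],[50,0]]
[[23,18],[35,0],[48,18],[50,0]]
[[10,18],[14,0],[23,18],[35,0],[48,18],[50,0]]
[[10,18],[14,0],[23,18],[35,0],[48,18],[50,0]]
[[10,18],[14,0],[23,18],[35,19],[36,0],[48,18],[50,0]]
[[10,18],[14,0],[23,18],[35,19],[36,17],[37,0],[48,18],[50,0]]
[[10,18],[14,0],[23,18],[35,19],[36,17],[37,0],[48,18],[50,0]]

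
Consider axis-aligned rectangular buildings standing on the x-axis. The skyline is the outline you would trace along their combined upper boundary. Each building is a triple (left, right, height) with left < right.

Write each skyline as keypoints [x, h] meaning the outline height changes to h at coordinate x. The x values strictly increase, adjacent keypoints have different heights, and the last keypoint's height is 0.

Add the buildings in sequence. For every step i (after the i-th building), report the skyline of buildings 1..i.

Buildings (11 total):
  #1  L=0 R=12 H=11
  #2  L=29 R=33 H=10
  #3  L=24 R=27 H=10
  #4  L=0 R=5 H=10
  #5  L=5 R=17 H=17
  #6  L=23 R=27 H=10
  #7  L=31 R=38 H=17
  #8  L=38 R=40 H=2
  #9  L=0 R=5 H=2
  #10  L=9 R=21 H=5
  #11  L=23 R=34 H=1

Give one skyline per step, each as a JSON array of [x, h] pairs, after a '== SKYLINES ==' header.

== SKYLINES ==
[[0,11],[12,0]]
[[0,11],[12,0],[29,10],[33,0]]
[[0,11],[12,0],[24,10],[27,0],[29,10],[33,0]]
[[0,11],[12,0],[24,10],[27,0],[29,10],[33,0]]
[[0,11],[5,17],[17,0],[24,10],[27,0],[29,10],[33,0]]
[[0,11],[5,17],[17,0],[23,10],[27,0],[29,10],[33,0]]
[[0,11],[5,17],[17,0],[23,10],[27,0],[29,10],[31,17],[38,0]]
[[0,11],[5,17],[17,0],[23,10],[27,0],[29,10],[31,17],[38,2],[40,0]]
[[0,11],[5,17],[17,0],[23,10],[27,0],[29,10],[31,17],[38,2],[40,0]]
[[0,11],[5,17],[17,5],[21,0],[23,10],[27,0],[29,10],[31,17],[38,2],[40,0]]
[[0,11],[5,17],[17,5],[21,0],[23,10],[27,1],[29,10],[31,17],[38,2],[40,0]]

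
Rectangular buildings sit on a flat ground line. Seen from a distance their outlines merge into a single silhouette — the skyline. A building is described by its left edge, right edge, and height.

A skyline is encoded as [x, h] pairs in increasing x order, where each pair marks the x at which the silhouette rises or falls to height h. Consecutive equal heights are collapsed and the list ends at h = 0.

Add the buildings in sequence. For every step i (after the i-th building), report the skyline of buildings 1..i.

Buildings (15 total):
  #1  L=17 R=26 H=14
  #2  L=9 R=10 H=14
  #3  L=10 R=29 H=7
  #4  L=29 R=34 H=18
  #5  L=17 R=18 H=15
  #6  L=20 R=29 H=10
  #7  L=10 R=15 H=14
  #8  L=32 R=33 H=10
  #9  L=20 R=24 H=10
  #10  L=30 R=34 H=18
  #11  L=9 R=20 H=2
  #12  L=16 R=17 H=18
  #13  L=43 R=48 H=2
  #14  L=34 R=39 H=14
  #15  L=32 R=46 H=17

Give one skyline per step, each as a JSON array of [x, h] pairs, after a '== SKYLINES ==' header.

== SKYLINES ==
[[17,14],[26,0]]
[[9,14],[10,0],[17,14],[26,0]]
[[9,14],[10,7],[17,14],[26,7],[29,0]]
[[9,14],[10,7],[17,14],[26,7],[29,18],[34,0]]
[[9,14],[10,7],[17,15],[18,14],[26,7],[29,18],[34,0]]
[[9,14],[10,7],[17,15],[18,14],[26,10],[29,18],[34,0]]
[[9,14],[15,7],[17,15],[18,14],[26,10],[29,18],[34,0]]
[[9,14],[15,7],[17,15],[18,14],[26,10],[29,18],[34,0]]
[[9,14],[15,7],[17,15],[18,14],[26,10],[29,18],[34,0]]
[[9,14],[15,7],[17,15],[18,14],[26,10],[29,18],[34,0]]
[[9,14],[15,7],[17,15],[18,14],[26,10],[29,18],[34,0]]
[[9,14],[15,7],[16,18],[17,15],[18,14],[26,10],[29,18],[34,0]]
[[9,14],[15,7],[16,18],[17,15],[18,14],[26,10],[29,18],[34,0],[43,2],[48,0]]
[[9,14],[15,7],[16,18],[17,15],[18,14],[26,10],[29,18],[34,14],[39,0],[43,2],[48,0]]
[[9,14],[15,7],[16,18],[17,15],[18,14],[26,10],[29,18],[34,17],[46,2],[48,0]]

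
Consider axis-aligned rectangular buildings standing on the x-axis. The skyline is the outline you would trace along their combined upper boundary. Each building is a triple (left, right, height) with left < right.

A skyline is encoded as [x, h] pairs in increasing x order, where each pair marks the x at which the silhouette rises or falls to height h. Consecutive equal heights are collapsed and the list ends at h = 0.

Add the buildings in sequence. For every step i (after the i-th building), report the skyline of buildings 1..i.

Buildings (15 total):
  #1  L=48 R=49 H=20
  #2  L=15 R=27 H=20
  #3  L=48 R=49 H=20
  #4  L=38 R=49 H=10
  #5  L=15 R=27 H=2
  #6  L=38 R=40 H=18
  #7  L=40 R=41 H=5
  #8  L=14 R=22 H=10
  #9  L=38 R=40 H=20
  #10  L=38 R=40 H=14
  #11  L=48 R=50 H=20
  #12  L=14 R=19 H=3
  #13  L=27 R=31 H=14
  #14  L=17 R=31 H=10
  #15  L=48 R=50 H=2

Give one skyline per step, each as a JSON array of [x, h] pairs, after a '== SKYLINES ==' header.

== SKYLINES ==
[[48,20],[49,0]]
[[15,20],[27,0],[48,20],[49,0]]
[[15,20],[27,0],[48,20],[49,0]]
[[15,20],[27,0],[38,10],[48,20],[49,0]]
[[15,20],[27,0],[38,10],[48,20],[49,0]]
[[15,20],[27,0],[38,18],[40,10],[48,20],[49,0]]
[[15,20],[27,0],[38,18],[40,10],[48,20],[49,0]]
[[14,10],[15,20],[27,0],[38,18],[40,10],[48,20],[49,0]]
[[14,10],[15,20],[27,0],[38,20],[40,10],[48,20],[49,0]]
[[14,10],[15,20],[27,0],[38,20],[40,10],[48,20],[49,0]]
[[14,10],[15,20],[27,0],[38,20],[40,10],[48,20],[50,0]]
[[14,10],[15,20],[27,0],[38,20],[40,10],[48,20],[50,0]]
[[14,10],[15,20],[27,14],[31,0],[38,20],[40,10],[48,20],[50,0]]
[[14,10],[15,20],[27,14],[31,0],[38,20],[40,10],[48,20],[50,0]]
[[14,10],[15,20],[27,14],[31,0],[38,20],[40,10],[48,20],[50,0]]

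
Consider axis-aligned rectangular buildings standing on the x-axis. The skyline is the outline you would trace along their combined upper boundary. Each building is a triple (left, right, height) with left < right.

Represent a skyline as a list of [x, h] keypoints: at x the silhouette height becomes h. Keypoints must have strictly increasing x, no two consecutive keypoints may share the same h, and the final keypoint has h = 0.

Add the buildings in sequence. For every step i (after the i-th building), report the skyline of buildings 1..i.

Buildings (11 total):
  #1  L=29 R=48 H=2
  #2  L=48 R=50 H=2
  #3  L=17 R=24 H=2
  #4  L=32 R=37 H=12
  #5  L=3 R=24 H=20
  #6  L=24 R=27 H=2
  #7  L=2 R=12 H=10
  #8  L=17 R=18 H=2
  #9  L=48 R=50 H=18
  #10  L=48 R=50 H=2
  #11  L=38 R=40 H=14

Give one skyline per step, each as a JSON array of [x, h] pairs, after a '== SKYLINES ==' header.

== SKYLINES ==
[[29,2],[48,0]]
[[29,2],[50,0]]
[[17,2],[24,0],[29,2],[50,0]]
[[17,2],[24,0],[29,2],[32,12],[37,2],[50,0]]
[[3,20],[24,0],[29,2],[32,12],[37,2],[50,0]]
[[3,20],[24,2],[27,0],[29,2],[32,12],[37,2],[50,0]]
[[2,10],[3,20],[24,2],[27,0],[29,2],[32,12],[37,2],[50,0]]
[[2,10],[3,20],[24,2],[27,0],[29,2],[32,12],[37,2],[50,0]]
[[2,10],[3,20],[24,2],[27,0],[29,2],[32,12],[37,2],[48,18],[50,0]]
[[2,10],[3,20],[24,2],[27,0],[29,2],[32,12],[37,2],[48,18],[50,0]]
[[2,10],[3,20],[24,2],[27,0],[29,2],[32,12],[37,2],[38,14],[40,2],[48,18],[50,0]]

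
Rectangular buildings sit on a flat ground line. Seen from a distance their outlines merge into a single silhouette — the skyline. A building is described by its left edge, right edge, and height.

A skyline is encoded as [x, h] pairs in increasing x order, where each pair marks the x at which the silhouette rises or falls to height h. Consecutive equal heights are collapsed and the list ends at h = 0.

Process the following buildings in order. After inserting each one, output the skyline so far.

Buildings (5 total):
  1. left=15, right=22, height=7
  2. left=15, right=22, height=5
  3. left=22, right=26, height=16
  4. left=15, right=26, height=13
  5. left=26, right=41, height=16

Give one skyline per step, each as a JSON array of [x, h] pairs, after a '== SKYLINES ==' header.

== SKYLINES ==
[[15,7],[22,0]]
[[15,7],[22,0]]
[[15,7],[22,16],[26,0]]
[[15,13],[22,16],[26,0]]
[[15,13],[22,16],[41,0]]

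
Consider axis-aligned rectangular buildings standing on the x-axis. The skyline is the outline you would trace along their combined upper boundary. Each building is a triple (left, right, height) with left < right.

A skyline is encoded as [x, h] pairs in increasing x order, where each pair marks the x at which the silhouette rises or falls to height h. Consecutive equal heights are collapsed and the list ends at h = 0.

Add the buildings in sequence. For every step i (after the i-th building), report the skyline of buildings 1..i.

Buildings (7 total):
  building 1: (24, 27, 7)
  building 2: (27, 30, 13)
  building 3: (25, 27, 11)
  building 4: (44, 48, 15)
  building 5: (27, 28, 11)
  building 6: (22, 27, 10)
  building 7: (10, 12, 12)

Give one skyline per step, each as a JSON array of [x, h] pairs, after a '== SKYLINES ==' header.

== SKYLINES ==
[[24,7],[27,0]]
[[24,7],[27,13],[30,0]]
[[24,7],[25,11],[27,13],[30,0]]
[[24,7],[25,11],[27,13],[30,0],[44,15],[48,0]]
[[24,7],[25,11],[27,13],[30,0],[44,15],[48,0]]
[[22,10],[25,11],[27,13],[30,0],[44,15],[48,0]]
[[10,12],[12,0],[22,10],[25,11],[27,13],[30,0],[44,15],[48,0]]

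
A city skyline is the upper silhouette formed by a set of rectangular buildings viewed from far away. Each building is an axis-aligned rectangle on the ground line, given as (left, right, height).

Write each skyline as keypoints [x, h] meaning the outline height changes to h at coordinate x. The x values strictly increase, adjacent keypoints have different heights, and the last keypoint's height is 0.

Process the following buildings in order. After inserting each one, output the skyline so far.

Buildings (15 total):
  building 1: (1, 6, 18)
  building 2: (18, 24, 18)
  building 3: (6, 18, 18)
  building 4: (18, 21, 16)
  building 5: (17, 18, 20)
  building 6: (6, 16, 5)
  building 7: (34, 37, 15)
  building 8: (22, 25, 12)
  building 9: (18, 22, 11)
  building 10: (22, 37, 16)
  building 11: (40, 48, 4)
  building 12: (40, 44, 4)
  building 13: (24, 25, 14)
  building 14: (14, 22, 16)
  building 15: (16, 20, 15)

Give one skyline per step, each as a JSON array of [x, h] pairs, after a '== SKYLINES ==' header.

== SKYLINES ==
[[1,18],[6,0]]
[[1,18],[6,0],[18,18],[24,0]]
[[1,18],[24,0]]
[[1,18],[24,0]]
[[1,18],[17,20],[18,18],[24,0]]
[[1,18],[17,20],[18,18],[24,0]]
[[1,18],[17,20],[18,18],[24,0],[34,15],[37,0]]
[[1,18],[17,20],[18,18],[24,12],[25,0],[34,15],[37,0]]
[[1,18],[17,20],[18,18],[24,12],[25,0],[34,15],[37,0]]
[[1,18],[17,20],[18,18],[24,16],[37,0]]
[[1,18],[17,20],[18,18],[24,16],[37,0],[40,4],[48,0]]
[[1,18],[17,20],[18,18],[24,16],[37,0],[40,4],[48,0]]
[[1,18],[17,20],[18,18],[24,16],[37,0],[40,4],[48,0]]
[[1,18],[17,20],[18,18],[24,16],[37,0],[40,4],[48,0]]
[[1,18],[17,20],[18,18],[24,16],[37,0],[40,4],[48,0]]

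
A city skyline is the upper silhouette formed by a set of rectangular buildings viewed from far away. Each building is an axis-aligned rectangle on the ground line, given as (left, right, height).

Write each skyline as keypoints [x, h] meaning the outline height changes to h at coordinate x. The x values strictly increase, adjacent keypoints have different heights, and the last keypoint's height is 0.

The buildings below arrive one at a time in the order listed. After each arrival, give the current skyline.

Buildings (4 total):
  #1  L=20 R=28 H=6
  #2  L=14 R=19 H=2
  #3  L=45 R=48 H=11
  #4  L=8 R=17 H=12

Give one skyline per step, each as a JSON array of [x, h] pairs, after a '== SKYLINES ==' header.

== SKYLINES ==
[[20,6],[28,0]]
[[14,2],[19,0],[20,6],[28,0]]
[[14,2],[19,0],[20,6],[28,0],[45,11],[48,0]]
[[8,12],[17,2],[19,0],[20,6],[28,0],[45,11],[48,0]]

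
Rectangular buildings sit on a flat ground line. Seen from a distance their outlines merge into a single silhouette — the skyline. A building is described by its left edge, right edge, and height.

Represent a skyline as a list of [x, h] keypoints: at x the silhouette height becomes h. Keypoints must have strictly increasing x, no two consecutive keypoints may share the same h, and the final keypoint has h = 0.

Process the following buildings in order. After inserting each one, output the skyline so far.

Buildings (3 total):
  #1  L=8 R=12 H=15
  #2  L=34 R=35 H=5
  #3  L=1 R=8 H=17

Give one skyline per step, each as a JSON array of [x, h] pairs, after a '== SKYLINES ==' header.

== SKYLINES ==
[[8,15],[12,0]]
[[8,15],[12,0],[34,5],[35,0]]
[[1,17],[8,15],[12,0],[34,5],[35,0]]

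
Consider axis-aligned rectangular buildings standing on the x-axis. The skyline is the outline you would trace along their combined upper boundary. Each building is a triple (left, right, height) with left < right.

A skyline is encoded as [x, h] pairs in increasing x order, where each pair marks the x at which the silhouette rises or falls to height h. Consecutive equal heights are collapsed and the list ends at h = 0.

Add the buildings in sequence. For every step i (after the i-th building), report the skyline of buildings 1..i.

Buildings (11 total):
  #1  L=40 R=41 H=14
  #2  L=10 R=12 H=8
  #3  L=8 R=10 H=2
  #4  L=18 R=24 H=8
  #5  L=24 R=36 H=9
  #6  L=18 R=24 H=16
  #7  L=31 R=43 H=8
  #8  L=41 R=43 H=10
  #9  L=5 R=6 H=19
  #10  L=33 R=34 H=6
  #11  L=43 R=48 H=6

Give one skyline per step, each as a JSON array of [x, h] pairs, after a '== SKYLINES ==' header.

== SKYLINES ==
[[40,14],[41,0]]
[[10,8],[12,0],[40,14],[41,0]]
[[8,2],[10,8],[12,0],[40,14],[41,0]]
[[8,2],[10,8],[12,0],[18,8],[24,0],[40,14],[41,0]]
[[8,2],[10,8],[12,0],[18,8],[24,9],[36,0],[40,14],[41,0]]
[[8,2],[10,8],[12,0],[18,16],[24,9],[36,0],[40,14],[41,0]]
[[8,2],[10,8],[12,0],[18,16],[24,9],[36,8],[40,14],[41,8],[43,0]]
[[8,2],[10,8],[12,0],[18,16],[24,9],[36,8],[40,14],[41,10],[43,0]]
[[5,19],[6,0],[8,2],[10,8],[12,0],[18,16],[24,9],[36,8],[40,14],[41,10],[43,0]]
[[5,19],[6,0],[8,2],[10,8],[12,0],[18,16],[24,9],[36,8],[40,14],[41,10],[43,0]]
[[5,19],[6,0],[8,2],[10,8],[12,0],[18,16],[24,9],[36,8],[40,14],[41,10],[43,6],[48,0]]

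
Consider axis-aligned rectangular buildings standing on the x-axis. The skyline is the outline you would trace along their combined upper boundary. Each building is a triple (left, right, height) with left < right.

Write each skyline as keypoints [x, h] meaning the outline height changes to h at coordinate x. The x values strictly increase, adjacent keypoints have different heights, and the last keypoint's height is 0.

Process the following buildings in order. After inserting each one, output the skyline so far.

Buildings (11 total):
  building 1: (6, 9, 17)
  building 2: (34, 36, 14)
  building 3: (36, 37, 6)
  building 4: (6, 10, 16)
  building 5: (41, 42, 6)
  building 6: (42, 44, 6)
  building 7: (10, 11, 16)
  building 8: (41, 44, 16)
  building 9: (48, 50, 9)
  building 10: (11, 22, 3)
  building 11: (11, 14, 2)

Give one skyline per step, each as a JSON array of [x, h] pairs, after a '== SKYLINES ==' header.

== SKYLINES ==
[[6,17],[9,0]]
[[6,17],[9,0],[34,14],[36,0]]
[[6,17],[9,0],[34,14],[36,6],[37,0]]
[[6,17],[9,16],[10,0],[34,14],[36,6],[37,0]]
[[6,17],[9,16],[10,0],[34,14],[36,6],[37,0],[41,6],[42,0]]
[[6,17],[9,16],[10,0],[34,14],[36,6],[37,0],[41,6],[44,0]]
[[6,17],[9,16],[11,0],[34,14],[36,6],[37,0],[41,6],[44,0]]
[[6,17],[9,16],[11,0],[34,14],[36,6],[37,0],[41,16],[44,0]]
[[6,17],[9,16],[11,0],[34,14],[36,6],[37,0],[41,16],[44,0],[48,9],[50,0]]
[[6,17],[9,16],[11,3],[22,0],[34,14],[36,6],[37,0],[41,16],[44,0],[48,9],[50,0]]
[[6,17],[9,16],[11,3],[22,0],[34,14],[36,6],[37,0],[41,16],[44,0],[48,9],[50,0]]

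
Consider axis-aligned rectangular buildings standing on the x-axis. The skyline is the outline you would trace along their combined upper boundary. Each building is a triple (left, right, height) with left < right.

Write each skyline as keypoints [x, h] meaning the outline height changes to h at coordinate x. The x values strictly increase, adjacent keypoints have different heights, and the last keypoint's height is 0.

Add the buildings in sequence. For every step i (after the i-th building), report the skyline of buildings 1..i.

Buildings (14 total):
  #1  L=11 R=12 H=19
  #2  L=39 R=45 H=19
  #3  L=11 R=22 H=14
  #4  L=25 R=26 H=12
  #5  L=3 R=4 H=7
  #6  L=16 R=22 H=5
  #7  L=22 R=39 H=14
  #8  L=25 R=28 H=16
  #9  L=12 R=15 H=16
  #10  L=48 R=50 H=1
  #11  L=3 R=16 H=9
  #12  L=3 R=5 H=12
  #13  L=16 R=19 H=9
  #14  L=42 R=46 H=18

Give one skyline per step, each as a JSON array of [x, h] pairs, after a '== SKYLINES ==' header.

== SKYLINES ==
[[11,19],[12,0]]
[[11,19],[12,0],[39,19],[45,0]]
[[11,19],[12,14],[22,0],[39,19],[45,0]]
[[11,19],[12,14],[22,0],[25,12],[26,0],[39,19],[45,0]]
[[3,7],[4,0],[11,19],[12,14],[22,0],[25,12],[26,0],[39,19],[45,0]]
[[3,7],[4,0],[11,19],[12,14],[22,0],[25,12],[26,0],[39,19],[45,0]]
[[3,7],[4,0],[11,19],[12,14],[39,19],[45,0]]
[[3,7],[4,0],[11,19],[12,14],[25,16],[28,14],[39,19],[45,0]]
[[3,7],[4,0],[11,19],[12,16],[15,14],[25,16],[28,14],[39,19],[45,0]]
[[3,7],[4,0],[11,19],[12,16],[15,14],[25,16],[28,14],[39,19],[45,0],[48,1],[50,0]]
[[3,9],[11,19],[12,16],[15,14],[25,16],[28,14],[39,19],[45,0],[48,1],[50,0]]
[[3,12],[5,9],[11,19],[12,16],[15,14],[25,16],[28,14],[39,19],[45,0],[48,1],[50,0]]
[[3,12],[5,9],[11,19],[12,16],[15,14],[25,16],[28,14],[39,19],[45,0],[48,1],[50,0]]
[[3,12],[5,9],[11,19],[12,16],[15,14],[25,16],[28,14],[39,19],[45,18],[46,0],[48,1],[50,0]]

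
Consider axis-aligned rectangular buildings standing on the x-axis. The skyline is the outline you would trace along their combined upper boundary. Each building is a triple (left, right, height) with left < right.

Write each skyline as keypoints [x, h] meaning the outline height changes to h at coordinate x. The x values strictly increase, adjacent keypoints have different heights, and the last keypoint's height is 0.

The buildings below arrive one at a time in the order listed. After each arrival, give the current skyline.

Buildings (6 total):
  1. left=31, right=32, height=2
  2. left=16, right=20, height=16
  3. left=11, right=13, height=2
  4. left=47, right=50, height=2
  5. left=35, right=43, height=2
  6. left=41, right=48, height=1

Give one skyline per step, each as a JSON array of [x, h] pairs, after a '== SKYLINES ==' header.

== SKYLINES ==
[[31,2],[32,0]]
[[16,16],[20,0],[31,2],[32,0]]
[[11,2],[13,0],[16,16],[20,0],[31,2],[32,0]]
[[11,2],[13,0],[16,16],[20,0],[31,2],[32,0],[47,2],[50,0]]
[[11,2],[13,0],[16,16],[20,0],[31,2],[32,0],[35,2],[43,0],[47,2],[50,0]]
[[11,2],[13,0],[16,16],[20,0],[31,2],[32,0],[35,2],[43,1],[47,2],[50,0]]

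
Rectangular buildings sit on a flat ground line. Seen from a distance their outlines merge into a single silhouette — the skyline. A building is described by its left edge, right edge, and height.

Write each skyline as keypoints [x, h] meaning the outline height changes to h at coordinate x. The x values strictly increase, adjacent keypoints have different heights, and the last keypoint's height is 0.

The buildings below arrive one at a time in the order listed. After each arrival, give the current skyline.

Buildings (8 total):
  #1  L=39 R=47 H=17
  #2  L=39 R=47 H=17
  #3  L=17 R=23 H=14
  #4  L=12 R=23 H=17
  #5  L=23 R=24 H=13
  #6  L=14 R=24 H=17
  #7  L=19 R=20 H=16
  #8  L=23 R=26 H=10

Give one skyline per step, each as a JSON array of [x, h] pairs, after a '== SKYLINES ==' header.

== SKYLINES ==
[[39,17],[47,0]]
[[39,17],[47,0]]
[[17,14],[23,0],[39,17],[47,0]]
[[12,17],[23,0],[39,17],[47,0]]
[[12,17],[23,13],[24,0],[39,17],[47,0]]
[[12,17],[24,0],[39,17],[47,0]]
[[12,17],[24,0],[39,17],[47,0]]
[[12,17],[24,10],[26,0],[39,17],[47,0]]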